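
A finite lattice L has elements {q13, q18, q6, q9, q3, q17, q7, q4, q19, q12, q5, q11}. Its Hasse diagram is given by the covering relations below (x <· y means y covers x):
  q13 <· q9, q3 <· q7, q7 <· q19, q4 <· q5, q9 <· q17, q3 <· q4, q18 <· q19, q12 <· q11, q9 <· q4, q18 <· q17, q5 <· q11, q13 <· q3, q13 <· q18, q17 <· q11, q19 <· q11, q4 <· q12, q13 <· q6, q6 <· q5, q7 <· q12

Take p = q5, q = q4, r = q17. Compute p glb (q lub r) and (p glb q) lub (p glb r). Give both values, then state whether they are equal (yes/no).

q5; q4; no

q lub r = q11, so p glb (q lub r) = q5 glb q11 = q5.
p glb q = q4 and p glb r = q9, so (p glb q) lub (p glb r) = q4 lub q9 = q4.
Equal: no.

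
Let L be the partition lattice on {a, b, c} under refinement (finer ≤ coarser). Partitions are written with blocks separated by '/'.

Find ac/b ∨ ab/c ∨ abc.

The join of ac/b, ab/c, abc merges any blocks that overlap across the partitions, giving abc.

abc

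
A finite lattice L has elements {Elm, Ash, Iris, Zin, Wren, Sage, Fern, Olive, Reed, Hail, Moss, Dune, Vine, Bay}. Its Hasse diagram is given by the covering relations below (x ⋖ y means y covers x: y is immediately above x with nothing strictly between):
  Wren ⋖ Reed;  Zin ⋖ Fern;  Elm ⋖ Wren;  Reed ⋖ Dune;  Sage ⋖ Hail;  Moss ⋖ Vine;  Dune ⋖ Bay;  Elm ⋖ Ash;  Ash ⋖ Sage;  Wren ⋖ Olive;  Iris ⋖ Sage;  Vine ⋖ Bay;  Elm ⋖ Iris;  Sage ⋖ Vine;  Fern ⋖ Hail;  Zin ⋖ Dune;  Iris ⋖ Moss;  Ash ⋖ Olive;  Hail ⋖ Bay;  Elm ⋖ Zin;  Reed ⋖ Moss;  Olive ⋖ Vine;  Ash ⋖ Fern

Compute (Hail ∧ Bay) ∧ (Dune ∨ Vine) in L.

Hail

Hail ∧ Bay = Hail
Dune ∨ Vine = Bay
Hail ∧ Bay = Hail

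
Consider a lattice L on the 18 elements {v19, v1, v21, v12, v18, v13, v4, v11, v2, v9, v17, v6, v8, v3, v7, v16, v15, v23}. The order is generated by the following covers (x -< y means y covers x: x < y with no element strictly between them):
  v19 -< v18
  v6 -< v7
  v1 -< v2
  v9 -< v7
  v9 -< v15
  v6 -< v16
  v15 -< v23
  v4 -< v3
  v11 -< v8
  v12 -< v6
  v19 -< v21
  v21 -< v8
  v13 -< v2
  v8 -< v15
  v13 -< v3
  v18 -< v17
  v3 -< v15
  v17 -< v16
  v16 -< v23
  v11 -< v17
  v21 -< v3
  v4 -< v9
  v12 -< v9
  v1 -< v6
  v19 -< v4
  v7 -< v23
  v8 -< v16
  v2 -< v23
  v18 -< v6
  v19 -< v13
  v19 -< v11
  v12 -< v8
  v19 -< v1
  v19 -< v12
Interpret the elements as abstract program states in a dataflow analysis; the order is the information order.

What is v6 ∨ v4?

v7

Common upper bounds of {v6, v4}: v23, v7.
The least among these is v7.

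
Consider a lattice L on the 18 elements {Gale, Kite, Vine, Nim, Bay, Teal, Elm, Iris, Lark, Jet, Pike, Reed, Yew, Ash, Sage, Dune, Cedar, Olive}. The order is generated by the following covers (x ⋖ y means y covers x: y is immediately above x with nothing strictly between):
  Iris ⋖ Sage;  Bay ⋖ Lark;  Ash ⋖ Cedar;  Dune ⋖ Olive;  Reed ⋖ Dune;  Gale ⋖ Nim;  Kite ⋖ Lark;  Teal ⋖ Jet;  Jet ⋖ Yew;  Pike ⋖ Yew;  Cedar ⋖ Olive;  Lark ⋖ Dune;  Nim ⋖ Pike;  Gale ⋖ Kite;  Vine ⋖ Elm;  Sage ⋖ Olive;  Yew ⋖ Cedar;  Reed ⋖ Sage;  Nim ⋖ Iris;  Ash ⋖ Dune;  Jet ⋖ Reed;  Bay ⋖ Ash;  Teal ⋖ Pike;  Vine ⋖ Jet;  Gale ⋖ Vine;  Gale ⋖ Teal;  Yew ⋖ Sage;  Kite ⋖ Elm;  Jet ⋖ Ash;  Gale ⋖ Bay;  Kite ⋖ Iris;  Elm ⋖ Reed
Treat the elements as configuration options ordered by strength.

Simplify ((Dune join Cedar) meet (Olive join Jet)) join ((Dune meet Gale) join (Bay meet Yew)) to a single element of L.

Dune ∨ Cedar = Olive
Olive ∨ Jet = Olive
Olive ∧ Olive = Olive
Dune ∧ Gale = Gale
Bay ∧ Yew = Gale
Gale ∨ Gale = Gale
Olive ∨ Gale = Olive

Olive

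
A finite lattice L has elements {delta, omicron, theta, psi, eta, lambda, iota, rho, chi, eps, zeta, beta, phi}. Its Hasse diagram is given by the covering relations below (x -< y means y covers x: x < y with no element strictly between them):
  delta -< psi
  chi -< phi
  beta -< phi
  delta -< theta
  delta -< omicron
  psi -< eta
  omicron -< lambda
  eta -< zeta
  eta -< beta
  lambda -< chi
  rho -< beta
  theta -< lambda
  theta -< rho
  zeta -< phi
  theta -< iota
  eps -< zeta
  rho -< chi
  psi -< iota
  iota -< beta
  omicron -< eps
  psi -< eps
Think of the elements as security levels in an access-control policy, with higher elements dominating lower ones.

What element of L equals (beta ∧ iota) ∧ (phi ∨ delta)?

iota

beta ∧ iota = iota
phi ∨ delta = phi
iota ∧ phi = iota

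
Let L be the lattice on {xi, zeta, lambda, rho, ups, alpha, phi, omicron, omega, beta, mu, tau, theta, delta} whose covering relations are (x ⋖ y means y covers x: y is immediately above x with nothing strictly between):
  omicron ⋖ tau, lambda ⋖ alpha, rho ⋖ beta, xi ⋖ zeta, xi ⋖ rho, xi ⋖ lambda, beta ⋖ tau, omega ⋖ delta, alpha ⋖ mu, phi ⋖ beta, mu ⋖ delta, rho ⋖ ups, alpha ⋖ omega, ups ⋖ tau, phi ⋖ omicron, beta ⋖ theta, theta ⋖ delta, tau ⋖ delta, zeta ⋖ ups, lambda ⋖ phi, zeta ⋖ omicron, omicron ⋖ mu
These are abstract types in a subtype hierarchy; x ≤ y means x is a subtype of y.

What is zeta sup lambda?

omicron

Common upper bounds of {zeta, lambda}: delta, mu, omicron, tau.
The least among these is omicron.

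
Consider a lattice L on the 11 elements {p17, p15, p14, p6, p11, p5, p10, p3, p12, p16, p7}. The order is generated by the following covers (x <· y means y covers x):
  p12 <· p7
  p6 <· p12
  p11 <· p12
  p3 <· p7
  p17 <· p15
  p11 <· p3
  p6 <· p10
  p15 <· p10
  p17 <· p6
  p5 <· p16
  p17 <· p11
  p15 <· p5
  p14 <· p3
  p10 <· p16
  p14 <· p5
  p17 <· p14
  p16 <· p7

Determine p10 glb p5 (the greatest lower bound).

Common lower bounds of {p10, p5}: p15, p17.
The greatest among these is p15.

p15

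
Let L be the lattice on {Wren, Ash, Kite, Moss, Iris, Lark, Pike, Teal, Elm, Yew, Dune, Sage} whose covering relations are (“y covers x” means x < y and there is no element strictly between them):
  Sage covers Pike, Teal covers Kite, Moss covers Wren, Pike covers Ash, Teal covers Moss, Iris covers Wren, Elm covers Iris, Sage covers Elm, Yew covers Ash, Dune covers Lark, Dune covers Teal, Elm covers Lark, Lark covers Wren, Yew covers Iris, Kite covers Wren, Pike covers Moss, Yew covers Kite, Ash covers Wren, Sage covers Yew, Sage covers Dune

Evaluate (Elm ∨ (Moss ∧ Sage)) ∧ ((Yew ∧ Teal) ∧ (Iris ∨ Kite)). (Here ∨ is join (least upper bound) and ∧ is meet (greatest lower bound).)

Moss ∧ Sage = Moss
Elm ∨ Moss = Sage
Yew ∧ Teal = Kite
Iris ∨ Kite = Yew
Kite ∧ Yew = Kite
Sage ∧ Kite = Kite

Kite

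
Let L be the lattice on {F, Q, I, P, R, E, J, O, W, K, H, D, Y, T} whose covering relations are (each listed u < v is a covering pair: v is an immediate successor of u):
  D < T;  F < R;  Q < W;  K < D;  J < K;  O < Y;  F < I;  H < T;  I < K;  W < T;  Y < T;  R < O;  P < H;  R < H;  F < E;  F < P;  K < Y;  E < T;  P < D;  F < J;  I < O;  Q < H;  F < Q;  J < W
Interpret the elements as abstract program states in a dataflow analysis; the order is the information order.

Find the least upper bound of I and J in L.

K

Common upper bounds of {I, J}: D, K, T, Y.
The least among these is K.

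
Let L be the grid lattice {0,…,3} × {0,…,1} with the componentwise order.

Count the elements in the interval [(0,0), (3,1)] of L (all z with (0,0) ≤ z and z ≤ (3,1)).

The interval [(0,0), (3,1)] = {(0,0), (0,1), (1,0), (1,1), (2,0), (2,1), (3,0), (3,1)}, which has 8 elements.

8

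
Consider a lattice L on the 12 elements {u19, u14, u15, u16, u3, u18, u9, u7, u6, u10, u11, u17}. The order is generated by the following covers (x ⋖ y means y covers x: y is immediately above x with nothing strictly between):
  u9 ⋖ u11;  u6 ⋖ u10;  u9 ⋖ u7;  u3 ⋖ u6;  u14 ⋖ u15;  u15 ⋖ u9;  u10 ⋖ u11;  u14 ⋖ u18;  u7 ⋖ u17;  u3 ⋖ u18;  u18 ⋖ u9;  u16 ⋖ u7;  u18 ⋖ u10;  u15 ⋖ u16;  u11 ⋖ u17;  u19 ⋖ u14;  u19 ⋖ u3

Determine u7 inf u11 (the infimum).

Common lower bounds of {u7, u11}: u14, u15, u18, u19, u3, u9.
The greatest among these is u9.

u9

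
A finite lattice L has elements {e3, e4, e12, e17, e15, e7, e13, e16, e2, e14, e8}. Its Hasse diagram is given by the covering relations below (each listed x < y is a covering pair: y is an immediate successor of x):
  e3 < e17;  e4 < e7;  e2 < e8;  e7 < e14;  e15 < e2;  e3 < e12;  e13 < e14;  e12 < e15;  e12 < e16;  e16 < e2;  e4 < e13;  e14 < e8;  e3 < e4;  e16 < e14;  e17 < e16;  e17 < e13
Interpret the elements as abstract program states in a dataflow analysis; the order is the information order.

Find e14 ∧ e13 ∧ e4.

Common lower bounds of {e14, e13, e4}: e3, e4.
The greatest among these is e4.

e4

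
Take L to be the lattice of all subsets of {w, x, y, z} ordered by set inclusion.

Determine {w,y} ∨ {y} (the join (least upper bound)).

{w,y}

Under ⊆, join is union: {w,y} ∪ {y} = {w,y}.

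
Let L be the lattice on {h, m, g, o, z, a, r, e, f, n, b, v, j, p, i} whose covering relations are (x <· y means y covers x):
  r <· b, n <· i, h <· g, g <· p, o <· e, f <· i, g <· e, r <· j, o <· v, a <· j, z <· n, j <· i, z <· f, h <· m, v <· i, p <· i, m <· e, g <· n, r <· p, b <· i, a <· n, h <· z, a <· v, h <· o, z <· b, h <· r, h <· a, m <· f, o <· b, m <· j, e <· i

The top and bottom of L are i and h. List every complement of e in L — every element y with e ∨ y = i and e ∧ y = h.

a, r, z

Need y with e ∨ y = i and e ∧ y = h.
Checking each element gives: a, r, z.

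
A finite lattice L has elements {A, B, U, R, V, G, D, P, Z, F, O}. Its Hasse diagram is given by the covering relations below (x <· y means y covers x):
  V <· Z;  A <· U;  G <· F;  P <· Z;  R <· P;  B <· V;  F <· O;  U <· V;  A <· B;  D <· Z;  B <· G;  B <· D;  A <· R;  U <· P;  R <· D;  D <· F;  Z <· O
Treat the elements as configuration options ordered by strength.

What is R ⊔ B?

D

Common upper bounds of {R, B}: D, F, O, Z.
The least among these is D.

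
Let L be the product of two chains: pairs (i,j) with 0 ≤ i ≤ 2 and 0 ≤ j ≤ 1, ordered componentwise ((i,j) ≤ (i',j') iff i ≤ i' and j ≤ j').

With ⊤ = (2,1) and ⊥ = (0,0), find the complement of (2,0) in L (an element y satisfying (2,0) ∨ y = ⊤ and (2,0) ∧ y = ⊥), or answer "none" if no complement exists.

(0,1)

Need y with (2,0) ∨ y = (2,1) and (2,0) ∧ y = (0,0).
Checking each element gives: (0,1).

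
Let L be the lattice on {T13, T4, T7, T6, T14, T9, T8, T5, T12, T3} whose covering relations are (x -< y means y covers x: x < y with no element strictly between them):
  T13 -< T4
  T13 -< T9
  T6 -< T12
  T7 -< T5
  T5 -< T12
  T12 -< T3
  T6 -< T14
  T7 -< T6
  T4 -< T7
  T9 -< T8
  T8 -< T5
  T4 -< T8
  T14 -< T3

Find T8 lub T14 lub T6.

T3

Common upper bounds of {T8, T14, T6}: T3.
The least among these is T3.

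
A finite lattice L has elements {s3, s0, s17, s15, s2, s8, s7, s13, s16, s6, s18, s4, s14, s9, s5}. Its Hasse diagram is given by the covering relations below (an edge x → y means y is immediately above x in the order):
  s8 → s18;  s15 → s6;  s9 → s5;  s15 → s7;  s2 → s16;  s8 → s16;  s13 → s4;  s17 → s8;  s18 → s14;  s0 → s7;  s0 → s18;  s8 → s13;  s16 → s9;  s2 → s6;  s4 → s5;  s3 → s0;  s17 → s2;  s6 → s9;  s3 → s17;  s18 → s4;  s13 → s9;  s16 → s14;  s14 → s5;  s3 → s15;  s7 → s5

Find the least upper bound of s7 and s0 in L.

Common upper bounds of {s7, s0}: s5, s7.
The least among these is s7.

s7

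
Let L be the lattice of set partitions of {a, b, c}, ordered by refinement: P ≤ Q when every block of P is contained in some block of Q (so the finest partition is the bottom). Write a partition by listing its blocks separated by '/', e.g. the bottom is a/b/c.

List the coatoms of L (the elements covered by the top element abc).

The coatoms are exactly the elements covered by abc: a/bc, ab/c, ac/b.

a/bc, ab/c, ac/b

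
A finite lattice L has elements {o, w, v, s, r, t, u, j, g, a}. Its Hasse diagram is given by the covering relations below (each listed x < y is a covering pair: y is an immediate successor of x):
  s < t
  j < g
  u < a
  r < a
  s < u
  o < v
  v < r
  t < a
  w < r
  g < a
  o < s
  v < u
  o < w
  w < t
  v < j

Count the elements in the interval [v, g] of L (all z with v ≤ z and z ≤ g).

3

The interval [v, g] = {g, j, v}, which has 3 elements.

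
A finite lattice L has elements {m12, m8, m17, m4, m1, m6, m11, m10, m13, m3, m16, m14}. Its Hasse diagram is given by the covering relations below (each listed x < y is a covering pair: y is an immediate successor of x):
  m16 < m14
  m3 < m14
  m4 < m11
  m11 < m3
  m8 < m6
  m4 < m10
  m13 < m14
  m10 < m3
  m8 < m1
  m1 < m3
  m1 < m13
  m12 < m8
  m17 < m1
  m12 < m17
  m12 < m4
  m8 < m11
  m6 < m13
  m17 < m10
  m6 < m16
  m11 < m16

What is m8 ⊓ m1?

m8

Common lower bounds of {m8, m1}: m12, m8.
The greatest among these is m8.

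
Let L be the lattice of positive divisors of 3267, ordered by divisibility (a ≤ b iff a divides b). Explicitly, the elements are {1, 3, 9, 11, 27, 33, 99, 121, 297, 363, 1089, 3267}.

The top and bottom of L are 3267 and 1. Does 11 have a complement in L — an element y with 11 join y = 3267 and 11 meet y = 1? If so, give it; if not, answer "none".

For every candidate y, either 11 ∨ y ≠ 3267 or 11 ∧ y ≠ 1; no complement exists.

none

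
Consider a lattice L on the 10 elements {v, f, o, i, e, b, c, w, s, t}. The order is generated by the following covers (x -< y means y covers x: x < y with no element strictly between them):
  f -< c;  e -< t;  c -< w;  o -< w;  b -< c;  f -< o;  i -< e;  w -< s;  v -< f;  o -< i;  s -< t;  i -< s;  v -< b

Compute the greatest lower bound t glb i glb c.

Common lower bounds of {t, i, c}: f, v.
The greatest among these is f.

f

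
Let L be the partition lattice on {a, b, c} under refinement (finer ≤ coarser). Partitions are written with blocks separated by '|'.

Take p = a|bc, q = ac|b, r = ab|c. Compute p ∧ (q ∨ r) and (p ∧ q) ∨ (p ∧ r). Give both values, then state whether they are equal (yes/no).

a|bc; a|b|c; no

q ∨ r = abc, so p ∧ (q ∨ r) = a|bc ∧ abc = a|bc.
p ∧ q = a|b|c and p ∧ r = a|b|c, so (p ∧ q) ∨ (p ∧ r) = a|b|c ∨ a|b|c = a|b|c.
Equal: no.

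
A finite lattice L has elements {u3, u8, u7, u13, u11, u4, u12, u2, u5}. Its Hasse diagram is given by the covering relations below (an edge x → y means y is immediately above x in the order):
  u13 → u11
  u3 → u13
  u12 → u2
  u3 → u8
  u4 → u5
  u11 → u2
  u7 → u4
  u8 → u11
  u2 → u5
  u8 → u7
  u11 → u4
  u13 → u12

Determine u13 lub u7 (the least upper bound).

Common upper bounds of {u13, u7}: u4, u5.
The least among these is u4.

u4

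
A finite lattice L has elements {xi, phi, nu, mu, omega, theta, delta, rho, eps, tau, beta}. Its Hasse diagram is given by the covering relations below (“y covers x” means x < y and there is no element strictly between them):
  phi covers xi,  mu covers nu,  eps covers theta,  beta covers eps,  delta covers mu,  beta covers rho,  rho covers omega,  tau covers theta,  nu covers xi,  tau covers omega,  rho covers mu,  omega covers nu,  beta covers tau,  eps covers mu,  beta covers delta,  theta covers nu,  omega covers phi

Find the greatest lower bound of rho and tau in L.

Common lower bounds of {rho, tau}: nu, omega, phi, xi.
The greatest among these is omega.

omega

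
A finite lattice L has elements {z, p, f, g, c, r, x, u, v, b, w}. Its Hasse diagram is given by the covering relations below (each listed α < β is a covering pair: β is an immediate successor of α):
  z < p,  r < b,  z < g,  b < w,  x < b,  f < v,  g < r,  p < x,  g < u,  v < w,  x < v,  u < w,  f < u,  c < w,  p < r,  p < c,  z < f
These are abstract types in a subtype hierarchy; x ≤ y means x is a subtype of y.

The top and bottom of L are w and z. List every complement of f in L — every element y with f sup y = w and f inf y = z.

Need y with f ∨ y = w and f ∧ y = z.
Checking each element gives: b, c, r.

b, c, r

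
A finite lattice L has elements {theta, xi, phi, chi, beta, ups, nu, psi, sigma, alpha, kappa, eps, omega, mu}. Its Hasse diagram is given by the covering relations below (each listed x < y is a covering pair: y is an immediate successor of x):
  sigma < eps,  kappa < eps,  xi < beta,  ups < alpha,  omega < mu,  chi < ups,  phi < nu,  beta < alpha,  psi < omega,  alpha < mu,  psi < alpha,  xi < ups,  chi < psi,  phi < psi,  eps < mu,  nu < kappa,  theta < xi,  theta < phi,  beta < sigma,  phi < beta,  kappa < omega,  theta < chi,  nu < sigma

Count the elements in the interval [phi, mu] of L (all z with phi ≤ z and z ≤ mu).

The interval [phi, mu] = {alpha, beta, eps, kappa, mu, nu, omega, phi, psi, sigma}, which has 10 elements.

10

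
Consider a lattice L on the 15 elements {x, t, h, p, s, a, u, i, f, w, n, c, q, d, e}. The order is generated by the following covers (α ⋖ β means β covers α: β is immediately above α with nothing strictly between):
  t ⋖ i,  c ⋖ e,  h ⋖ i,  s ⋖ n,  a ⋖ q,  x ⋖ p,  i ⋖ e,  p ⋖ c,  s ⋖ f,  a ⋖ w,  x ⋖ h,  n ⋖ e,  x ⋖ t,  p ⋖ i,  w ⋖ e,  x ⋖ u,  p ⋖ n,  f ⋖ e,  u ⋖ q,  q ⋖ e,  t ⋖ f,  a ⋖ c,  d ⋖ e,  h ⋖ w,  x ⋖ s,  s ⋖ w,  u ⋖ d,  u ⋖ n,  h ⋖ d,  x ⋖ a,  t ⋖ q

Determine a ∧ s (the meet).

Common lower bounds of {a, s}: x.
The greatest among these is x.

x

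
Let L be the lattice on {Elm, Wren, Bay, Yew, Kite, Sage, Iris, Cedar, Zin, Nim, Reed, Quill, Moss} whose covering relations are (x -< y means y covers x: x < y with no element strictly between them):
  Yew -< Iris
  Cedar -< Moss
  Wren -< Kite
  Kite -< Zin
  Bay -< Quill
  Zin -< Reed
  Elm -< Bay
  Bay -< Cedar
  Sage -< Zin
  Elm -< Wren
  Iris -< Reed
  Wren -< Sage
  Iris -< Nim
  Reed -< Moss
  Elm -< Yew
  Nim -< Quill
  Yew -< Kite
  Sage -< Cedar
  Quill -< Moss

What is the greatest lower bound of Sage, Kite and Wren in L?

Common lower bounds of {Sage, Kite, Wren}: Elm, Wren.
The greatest among these is Wren.

Wren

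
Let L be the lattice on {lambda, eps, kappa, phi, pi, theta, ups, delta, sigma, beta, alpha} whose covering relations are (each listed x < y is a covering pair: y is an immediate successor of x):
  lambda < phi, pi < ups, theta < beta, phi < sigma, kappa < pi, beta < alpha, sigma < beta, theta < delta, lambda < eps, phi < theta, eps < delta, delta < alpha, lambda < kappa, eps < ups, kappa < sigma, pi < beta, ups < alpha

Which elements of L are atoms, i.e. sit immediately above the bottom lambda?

The atoms are exactly the elements that cover lambda: eps, kappa, phi.

eps, kappa, phi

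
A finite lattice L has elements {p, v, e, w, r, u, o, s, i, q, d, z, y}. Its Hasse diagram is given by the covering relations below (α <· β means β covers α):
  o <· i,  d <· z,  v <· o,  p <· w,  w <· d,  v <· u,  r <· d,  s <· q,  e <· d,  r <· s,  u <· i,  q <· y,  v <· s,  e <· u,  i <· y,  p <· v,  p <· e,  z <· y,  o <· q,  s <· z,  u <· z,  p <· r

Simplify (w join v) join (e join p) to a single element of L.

w ∨ v = z
e ∨ p = e
z ∨ e = z

z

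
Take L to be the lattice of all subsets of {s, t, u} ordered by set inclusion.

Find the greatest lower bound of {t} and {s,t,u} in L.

{t}

Under ⊆, meet is intersection: {t} ∩ {s,t,u} = {t}.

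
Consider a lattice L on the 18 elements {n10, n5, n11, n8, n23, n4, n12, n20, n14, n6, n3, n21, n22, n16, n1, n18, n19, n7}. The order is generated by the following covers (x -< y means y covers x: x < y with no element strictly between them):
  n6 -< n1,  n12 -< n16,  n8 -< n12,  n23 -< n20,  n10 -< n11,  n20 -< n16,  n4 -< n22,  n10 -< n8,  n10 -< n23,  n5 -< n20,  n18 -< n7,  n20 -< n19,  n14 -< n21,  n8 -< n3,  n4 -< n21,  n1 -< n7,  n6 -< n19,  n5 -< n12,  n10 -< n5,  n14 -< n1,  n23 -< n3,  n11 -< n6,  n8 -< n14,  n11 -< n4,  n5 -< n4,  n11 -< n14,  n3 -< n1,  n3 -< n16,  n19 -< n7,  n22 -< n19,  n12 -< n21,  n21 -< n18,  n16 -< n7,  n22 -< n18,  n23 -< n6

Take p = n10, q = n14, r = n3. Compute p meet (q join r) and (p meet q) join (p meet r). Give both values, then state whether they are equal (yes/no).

n10; n10; yes

q join r = n1, so p meet (q join r) = n10 meet n1 = n10.
p meet q = n10 and p meet r = n10, so (p meet q) join (p meet r) = n10 join n10 = n10.
Equal: yes.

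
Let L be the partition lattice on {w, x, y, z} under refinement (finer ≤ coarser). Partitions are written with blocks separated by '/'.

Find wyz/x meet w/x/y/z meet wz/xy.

The meet (common refinement) of wyz/x, w/x/y/z, wz/xy intersects blocks pairwise, giving w/x/y/z.

w/x/y/z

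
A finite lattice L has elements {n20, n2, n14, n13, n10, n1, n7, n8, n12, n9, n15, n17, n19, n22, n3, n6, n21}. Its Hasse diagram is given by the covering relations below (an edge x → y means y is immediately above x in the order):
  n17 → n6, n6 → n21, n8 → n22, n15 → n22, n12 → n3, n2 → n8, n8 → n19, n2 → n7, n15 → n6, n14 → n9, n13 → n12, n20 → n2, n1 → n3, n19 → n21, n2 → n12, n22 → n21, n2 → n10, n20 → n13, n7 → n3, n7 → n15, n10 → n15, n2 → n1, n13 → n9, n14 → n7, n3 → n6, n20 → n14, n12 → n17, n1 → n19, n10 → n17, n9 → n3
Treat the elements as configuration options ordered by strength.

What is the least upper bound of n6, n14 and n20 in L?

n6

Common upper bounds of {n6, n14, n20}: n21, n6.
The least among these is n6.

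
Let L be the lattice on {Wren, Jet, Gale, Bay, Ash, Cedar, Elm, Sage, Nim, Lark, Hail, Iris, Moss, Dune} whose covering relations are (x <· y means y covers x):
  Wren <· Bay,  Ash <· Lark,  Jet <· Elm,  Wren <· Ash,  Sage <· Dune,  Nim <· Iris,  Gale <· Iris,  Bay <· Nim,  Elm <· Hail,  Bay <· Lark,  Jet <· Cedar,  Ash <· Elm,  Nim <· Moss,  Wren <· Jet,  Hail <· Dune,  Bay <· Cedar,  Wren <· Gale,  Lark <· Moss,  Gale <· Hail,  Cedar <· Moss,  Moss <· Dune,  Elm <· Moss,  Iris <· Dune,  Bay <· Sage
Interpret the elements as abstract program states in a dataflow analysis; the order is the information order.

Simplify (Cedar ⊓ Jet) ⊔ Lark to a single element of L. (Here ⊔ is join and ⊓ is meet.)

Cedar ∧ Jet = Jet
Jet ∨ Lark = Moss

Moss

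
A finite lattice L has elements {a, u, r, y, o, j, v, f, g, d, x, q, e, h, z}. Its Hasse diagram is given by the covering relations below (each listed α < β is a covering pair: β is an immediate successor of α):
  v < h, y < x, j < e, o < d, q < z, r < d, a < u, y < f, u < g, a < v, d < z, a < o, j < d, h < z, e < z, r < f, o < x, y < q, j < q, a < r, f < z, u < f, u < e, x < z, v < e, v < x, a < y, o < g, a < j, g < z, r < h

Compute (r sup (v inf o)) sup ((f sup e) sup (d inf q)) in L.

z

v ∧ o = a
r ∨ a = r
f ∨ e = z
d ∧ q = j
z ∨ j = z
r ∨ z = z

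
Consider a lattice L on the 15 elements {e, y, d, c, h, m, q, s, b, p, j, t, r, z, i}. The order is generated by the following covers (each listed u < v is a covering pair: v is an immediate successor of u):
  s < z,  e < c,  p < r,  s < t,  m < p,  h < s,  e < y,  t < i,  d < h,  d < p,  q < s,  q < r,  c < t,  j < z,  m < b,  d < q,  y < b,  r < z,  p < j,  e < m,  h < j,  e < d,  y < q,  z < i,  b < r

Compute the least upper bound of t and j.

Common upper bounds of {t, j}: i.
The least among these is i.

i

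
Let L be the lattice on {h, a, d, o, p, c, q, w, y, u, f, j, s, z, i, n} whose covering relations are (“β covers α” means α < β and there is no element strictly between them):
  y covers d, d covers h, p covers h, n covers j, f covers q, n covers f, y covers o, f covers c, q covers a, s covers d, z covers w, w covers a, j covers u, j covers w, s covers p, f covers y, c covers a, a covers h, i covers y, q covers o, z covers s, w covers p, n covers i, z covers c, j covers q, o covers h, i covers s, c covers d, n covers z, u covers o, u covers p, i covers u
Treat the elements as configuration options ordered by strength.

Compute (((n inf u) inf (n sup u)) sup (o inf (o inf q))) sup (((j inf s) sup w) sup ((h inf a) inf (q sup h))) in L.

j

n ∧ u = u
n ∨ u = n
u ∧ n = u
o ∧ q = o
o ∧ o = o
u ∨ o = u
j ∧ s = p
p ∨ w = w
h ∧ a = h
q ∨ h = q
h ∧ q = h
w ∨ h = w
u ∨ w = j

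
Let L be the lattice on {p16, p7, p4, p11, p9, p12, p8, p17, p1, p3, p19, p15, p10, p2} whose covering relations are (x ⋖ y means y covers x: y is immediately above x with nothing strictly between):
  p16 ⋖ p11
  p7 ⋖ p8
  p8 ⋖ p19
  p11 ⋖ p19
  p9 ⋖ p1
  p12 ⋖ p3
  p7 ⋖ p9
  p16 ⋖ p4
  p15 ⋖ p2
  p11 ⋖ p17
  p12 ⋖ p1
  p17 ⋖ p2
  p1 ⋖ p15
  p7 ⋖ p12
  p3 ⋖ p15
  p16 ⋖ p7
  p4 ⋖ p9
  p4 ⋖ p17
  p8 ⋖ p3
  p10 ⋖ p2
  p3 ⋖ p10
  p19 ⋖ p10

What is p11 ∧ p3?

p16

Common lower bounds of {p11, p3}: p16.
The greatest among these is p16.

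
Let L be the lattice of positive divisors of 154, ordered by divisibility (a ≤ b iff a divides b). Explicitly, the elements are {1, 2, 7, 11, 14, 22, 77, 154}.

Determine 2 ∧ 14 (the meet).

In the divisibility order, the meet is the greatest common divisor: gcd(2, 14) = 2.

2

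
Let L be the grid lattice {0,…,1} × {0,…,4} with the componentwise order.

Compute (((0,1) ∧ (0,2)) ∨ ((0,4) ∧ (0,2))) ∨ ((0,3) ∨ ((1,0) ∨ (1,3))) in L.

(0,1) ∧ (0,2) = (0,1)
(0,4) ∧ (0,2) = (0,2)
(0,1) ∨ (0,2) = (0,2)
(1,0) ∨ (1,3) = (1,3)
(0,3) ∨ (1,3) = (1,3)
(0,2) ∨ (1,3) = (1,3)

(1,3)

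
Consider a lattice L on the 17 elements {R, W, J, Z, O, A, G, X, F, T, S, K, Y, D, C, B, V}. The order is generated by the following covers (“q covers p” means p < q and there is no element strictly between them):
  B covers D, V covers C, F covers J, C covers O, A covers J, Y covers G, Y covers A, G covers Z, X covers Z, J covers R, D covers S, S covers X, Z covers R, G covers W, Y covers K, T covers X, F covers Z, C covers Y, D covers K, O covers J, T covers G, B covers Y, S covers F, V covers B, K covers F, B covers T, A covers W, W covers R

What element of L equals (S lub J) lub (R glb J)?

S ∨ J = S
R ∧ J = R
S ∨ R = S

S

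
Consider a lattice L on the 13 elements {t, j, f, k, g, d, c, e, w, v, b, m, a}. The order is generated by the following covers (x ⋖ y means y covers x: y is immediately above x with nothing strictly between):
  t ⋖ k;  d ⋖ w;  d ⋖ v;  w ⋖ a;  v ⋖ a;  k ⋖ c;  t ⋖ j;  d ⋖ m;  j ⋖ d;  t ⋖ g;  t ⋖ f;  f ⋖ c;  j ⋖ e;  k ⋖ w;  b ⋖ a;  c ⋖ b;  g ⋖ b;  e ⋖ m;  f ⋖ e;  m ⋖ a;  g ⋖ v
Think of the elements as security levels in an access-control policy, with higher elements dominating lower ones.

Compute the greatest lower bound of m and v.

Common lower bounds of {m, v}: d, j, t.
The greatest among these is d.

d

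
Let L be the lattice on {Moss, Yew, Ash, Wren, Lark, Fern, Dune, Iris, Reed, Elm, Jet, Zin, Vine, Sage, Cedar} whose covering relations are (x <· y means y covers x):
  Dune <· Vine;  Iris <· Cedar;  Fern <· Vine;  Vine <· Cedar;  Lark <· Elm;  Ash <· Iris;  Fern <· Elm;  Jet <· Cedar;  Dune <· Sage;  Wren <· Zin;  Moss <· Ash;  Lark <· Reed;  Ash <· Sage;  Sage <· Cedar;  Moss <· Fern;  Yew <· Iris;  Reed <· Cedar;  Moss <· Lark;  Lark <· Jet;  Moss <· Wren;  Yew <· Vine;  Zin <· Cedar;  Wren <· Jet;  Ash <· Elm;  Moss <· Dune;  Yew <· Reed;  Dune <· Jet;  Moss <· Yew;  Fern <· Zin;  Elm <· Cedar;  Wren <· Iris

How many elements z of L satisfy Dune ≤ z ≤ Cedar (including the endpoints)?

5

The interval [Dune, Cedar] = {Cedar, Dune, Jet, Sage, Vine}, which has 5 elements.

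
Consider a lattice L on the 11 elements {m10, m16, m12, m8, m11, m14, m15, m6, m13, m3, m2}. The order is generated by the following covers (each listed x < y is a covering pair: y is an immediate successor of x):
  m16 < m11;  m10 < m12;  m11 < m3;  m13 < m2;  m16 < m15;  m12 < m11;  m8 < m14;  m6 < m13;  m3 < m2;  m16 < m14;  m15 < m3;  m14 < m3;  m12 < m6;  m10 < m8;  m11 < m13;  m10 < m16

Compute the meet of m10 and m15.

Common lower bounds of {m10, m15}: m10.
The greatest among these is m10.

m10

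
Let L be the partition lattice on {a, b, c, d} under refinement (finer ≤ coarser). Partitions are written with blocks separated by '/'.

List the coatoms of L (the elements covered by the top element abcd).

The coatoms are exactly the elements covered by abcd: a/bcd, ab/cd, abc/d, abd/c, ac/bd, acd/b, ad/bc.

a/bcd, ab/cd, abc/d, abd/c, ac/bd, acd/b, ad/bc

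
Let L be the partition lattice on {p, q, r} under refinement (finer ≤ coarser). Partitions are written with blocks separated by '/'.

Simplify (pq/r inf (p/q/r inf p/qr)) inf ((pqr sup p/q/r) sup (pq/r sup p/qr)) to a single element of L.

p/q/r

p/q/r ∧ p/qr = p/q/r
pq/r ∧ p/q/r = p/q/r
pqr ∨ p/q/r = pqr
pq/r ∨ p/qr = pqr
pqr ∨ pqr = pqr
p/q/r ∧ pqr = p/q/r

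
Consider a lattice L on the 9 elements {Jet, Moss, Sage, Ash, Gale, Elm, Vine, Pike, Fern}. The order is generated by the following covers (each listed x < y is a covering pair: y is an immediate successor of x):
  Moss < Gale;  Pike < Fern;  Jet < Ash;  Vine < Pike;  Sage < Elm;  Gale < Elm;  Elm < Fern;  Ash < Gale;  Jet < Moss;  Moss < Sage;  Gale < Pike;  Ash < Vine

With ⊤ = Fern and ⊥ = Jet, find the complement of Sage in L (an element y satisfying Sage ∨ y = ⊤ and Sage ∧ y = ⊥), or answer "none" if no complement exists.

Vine

Need y with Sage ∨ y = Fern and Sage ∧ y = Jet.
Checking each element gives: Vine.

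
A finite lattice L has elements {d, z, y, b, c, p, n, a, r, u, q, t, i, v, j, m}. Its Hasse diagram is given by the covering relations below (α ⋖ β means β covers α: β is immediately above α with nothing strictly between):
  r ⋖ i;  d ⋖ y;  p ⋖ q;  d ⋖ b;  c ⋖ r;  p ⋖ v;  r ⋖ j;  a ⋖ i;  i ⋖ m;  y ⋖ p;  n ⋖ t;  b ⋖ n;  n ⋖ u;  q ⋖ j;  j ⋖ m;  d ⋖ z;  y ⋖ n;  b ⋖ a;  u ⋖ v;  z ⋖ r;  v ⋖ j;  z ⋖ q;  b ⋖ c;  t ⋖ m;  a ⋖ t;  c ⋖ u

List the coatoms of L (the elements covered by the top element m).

The coatoms are exactly the elements covered by m: i, j, t.

i, j, t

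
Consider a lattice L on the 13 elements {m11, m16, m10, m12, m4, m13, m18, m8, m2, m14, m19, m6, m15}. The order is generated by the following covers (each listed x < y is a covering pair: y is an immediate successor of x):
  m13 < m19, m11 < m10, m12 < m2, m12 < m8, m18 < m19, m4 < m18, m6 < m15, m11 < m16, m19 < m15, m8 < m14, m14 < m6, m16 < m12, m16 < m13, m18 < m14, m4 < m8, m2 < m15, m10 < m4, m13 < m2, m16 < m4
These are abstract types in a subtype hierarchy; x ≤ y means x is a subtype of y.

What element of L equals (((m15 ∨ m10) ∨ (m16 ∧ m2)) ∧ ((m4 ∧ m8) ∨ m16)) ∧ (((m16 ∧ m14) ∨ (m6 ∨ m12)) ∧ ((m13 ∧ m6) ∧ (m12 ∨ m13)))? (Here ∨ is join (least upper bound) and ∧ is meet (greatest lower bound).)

m15 ∨ m10 = m15
m16 ∧ m2 = m16
m15 ∨ m16 = m15
m4 ∧ m8 = m4
m4 ∨ m16 = m4
m15 ∧ m4 = m4
m16 ∧ m14 = m16
m6 ∨ m12 = m6
m16 ∨ m6 = m6
m13 ∧ m6 = m16
m12 ∨ m13 = m2
m16 ∧ m2 = m16
m6 ∧ m16 = m16
m4 ∧ m16 = m16

m16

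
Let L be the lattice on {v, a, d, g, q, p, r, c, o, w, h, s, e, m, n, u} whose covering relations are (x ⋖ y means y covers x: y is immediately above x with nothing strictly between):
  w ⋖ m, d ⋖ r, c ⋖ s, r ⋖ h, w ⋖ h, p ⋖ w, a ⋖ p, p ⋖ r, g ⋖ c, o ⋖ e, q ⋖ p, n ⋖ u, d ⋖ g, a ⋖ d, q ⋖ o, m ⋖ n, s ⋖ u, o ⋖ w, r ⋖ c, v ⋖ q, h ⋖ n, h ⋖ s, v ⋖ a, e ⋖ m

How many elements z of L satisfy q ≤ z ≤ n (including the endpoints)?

The interval [q, n] = {e, h, m, n, o, p, q, r, w}, which has 9 elements.

9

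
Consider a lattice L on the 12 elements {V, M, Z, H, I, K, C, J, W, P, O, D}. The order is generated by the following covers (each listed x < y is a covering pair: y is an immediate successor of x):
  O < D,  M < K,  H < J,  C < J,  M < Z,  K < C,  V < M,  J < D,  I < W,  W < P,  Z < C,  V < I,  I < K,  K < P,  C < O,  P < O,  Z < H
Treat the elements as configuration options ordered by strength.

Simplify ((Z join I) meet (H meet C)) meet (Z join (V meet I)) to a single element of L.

Z ∨ I = C
H ∧ C = Z
C ∧ Z = Z
V ∧ I = V
Z ∨ V = Z
Z ∧ Z = Z

Z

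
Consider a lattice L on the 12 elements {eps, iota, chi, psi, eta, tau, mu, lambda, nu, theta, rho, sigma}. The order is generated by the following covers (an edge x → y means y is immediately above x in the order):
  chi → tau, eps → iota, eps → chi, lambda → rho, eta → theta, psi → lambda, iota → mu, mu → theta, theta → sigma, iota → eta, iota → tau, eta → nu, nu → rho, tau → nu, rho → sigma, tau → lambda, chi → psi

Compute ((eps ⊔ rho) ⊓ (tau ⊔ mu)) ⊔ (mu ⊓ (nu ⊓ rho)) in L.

rho

eps ∨ rho = rho
tau ∨ mu = sigma
rho ∧ sigma = rho
nu ∧ rho = nu
mu ∧ nu = iota
rho ∨ iota = rho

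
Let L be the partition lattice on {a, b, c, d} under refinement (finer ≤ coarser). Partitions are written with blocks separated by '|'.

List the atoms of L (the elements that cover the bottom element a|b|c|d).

The atoms are exactly the elements that cover a|b|c|d: ab|c|d, ac|b|d, ad|b|c, a|bc|d, a|bd|c, a|b|cd.

ab|c|d, ac|b|d, ad|b|c, a|bc|d, a|bd|c, a|b|cd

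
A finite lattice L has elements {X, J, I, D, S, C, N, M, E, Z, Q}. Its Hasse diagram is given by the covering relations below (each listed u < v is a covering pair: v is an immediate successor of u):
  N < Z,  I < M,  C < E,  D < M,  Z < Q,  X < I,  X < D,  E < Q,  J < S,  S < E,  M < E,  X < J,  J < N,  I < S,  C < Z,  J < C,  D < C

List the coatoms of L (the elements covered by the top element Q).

E, Z

The coatoms are exactly the elements covered by Q: E, Z.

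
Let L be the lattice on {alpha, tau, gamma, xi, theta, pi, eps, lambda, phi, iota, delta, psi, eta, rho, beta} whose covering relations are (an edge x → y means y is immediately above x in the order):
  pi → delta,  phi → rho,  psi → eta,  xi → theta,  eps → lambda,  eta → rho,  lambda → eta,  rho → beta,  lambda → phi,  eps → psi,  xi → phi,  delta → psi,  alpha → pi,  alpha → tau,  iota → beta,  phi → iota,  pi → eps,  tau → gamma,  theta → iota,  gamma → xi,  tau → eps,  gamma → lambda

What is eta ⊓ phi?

Common lower bounds of {eta, phi}: alpha, eps, gamma, lambda, pi, tau.
The greatest among these is lambda.

lambda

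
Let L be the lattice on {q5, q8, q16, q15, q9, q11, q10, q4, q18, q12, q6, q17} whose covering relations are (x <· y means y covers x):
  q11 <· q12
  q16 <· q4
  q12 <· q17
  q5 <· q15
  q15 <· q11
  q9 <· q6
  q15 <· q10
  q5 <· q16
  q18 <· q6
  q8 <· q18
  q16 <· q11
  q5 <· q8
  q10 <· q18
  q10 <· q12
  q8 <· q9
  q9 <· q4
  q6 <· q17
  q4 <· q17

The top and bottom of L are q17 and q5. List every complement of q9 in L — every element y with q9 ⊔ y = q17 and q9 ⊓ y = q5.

Need y with q9 ∨ y = q17 and q9 ∧ y = q5.
Checking each element gives: q11, q12.

q11, q12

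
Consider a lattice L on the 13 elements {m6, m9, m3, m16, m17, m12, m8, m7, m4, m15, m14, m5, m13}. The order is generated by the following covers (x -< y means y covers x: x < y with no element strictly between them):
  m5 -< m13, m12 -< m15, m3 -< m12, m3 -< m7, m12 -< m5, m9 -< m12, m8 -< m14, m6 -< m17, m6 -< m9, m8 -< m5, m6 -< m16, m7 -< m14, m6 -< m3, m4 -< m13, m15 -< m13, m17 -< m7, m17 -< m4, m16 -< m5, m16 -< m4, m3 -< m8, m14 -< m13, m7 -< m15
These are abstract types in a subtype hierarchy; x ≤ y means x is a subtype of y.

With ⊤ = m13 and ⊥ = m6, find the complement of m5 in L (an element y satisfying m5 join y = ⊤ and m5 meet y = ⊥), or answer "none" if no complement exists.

m17

Need y with m5 ∨ y = m13 and m5 ∧ y = m6.
Checking each element gives: m17.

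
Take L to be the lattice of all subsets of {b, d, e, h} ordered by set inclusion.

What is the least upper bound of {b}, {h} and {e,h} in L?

Under ⊆, join is union: {b} ∪ {h} ∪ {e,h} = {b,e,h}.

{b,e,h}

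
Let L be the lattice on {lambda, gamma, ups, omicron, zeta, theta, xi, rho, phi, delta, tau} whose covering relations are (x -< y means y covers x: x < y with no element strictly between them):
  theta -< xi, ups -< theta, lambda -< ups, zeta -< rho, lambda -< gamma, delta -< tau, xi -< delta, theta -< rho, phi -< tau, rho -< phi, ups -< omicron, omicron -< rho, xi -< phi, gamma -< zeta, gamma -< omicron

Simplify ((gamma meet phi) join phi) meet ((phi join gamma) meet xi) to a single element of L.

xi

gamma ∧ phi = gamma
gamma ∨ phi = phi
phi ∨ gamma = phi
phi ∧ xi = xi
phi ∧ xi = xi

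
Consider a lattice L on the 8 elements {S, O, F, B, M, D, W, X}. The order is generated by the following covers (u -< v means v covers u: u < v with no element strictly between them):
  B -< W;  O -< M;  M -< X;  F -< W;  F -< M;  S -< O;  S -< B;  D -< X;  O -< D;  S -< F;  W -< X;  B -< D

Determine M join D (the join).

Common upper bounds of {M, D}: X.
The least among these is X.

X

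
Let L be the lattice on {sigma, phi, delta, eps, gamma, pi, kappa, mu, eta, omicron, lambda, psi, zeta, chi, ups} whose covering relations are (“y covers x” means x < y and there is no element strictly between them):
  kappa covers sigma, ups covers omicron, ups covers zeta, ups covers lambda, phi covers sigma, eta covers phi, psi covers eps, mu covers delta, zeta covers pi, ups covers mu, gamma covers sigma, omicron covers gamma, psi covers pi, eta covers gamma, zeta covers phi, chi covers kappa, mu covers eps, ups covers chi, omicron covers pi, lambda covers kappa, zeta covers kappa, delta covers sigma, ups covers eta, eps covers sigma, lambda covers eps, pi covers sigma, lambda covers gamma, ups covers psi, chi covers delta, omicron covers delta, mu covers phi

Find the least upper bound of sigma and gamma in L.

gamma

Common upper bounds of {sigma, gamma}: eta, gamma, lambda, omicron, ups.
The least among these is gamma.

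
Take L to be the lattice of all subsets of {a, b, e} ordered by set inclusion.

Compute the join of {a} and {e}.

{a,e}

Under ⊆, join is union: {a} ∪ {e} = {a,e}.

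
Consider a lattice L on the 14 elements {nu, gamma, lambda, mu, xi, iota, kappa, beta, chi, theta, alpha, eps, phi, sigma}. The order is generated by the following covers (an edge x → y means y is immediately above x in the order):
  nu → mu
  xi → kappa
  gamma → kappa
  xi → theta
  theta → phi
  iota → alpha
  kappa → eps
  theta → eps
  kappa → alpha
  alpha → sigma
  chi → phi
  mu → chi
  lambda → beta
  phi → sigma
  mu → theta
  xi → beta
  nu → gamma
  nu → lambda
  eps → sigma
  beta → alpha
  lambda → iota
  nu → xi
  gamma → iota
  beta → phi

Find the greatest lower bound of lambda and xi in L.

Common lower bounds of {lambda, xi}: nu.
The greatest among these is nu.

nu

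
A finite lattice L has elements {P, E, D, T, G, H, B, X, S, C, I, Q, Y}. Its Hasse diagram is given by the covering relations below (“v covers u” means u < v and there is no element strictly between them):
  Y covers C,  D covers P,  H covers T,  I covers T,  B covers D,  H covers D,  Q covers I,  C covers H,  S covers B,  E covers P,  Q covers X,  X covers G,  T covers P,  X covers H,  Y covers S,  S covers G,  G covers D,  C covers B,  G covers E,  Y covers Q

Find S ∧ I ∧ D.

Common lower bounds of {S, I, D}: P.
The greatest among these is P.

P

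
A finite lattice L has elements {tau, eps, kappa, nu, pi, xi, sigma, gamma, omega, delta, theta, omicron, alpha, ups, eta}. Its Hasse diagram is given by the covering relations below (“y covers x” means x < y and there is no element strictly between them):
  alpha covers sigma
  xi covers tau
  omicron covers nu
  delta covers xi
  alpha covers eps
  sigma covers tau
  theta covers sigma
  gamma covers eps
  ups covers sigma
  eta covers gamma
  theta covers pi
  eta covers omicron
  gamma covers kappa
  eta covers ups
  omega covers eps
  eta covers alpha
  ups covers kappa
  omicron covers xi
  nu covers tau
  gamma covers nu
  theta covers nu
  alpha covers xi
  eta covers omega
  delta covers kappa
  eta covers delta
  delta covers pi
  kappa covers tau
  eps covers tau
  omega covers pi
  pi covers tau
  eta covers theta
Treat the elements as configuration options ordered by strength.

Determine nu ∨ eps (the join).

gamma

Common upper bounds of {nu, eps}: eta, gamma.
The least among these is gamma.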